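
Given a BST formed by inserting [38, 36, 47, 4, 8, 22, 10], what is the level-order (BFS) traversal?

Tree insertion order: [38, 36, 47, 4, 8, 22, 10]
Tree (level-order array): [38, 36, 47, 4, None, None, None, None, 8, None, 22, 10]
BFS from the root, enqueuing left then right child of each popped node:
  queue [38] -> pop 38, enqueue [36, 47], visited so far: [38]
  queue [36, 47] -> pop 36, enqueue [4], visited so far: [38, 36]
  queue [47, 4] -> pop 47, enqueue [none], visited so far: [38, 36, 47]
  queue [4] -> pop 4, enqueue [8], visited so far: [38, 36, 47, 4]
  queue [8] -> pop 8, enqueue [22], visited so far: [38, 36, 47, 4, 8]
  queue [22] -> pop 22, enqueue [10], visited so far: [38, 36, 47, 4, 8, 22]
  queue [10] -> pop 10, enqueue [none], visited so far: [38, 36, 47, 4, 8, 22, 10]
Result: [38, 36, 47, 4, 8, 22, 10]


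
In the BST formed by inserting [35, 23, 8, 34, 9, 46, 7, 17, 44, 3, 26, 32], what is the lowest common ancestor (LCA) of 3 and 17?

Tree insertion order: [35, 23, 8, 34, 9, 46, 7, 17, 44, 3, 26, 32]
Tree (level-order array): [35, 23, 46, 8, 34, 44, None, 7, 9, 26, None, None, None, 3, None, None, 17, None, 32]
In a BST, the LCA of p=3, q=17 is the first node v on the
root-to-leaf path with p <= v <= q (go left if both < v, right if both > v).
Walk from root:
  at 35: both 3 and 17 < 35, go left
  at 23: both 3 and 17 < 23, go left
  at 8: 3 <= 8 <= 17, this is the LCA
LCA = 8


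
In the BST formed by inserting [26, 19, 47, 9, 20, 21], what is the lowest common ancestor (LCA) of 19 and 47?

Tree insertion order: [26, 19, 47, 9, 20, 21]
Tree (level-order array): [26, 19, 47, 9, 20, None, None, None, None, None, 21]
In a BST, the LCA of p=19, q=47 is the first node v on the
root-to-leaf path with p <= v <= q (go left if both < v, right if both > v).
Walk from root:
  at 26: 19 <= 26 <= 47, this is the LCA
LCA = 26


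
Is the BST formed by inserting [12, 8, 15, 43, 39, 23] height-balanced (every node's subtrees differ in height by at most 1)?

Tree (level-order array): [12, 8, 15, None, None, None, 43, 39, None, 23]
Definition: a tree is height-balanced if, at every node, |h(left) - h(right)| <= 1 (empty subtree has height -1).
Bottom-up per-node check:
  node 8: h_left=-1, h_right=-1, diff=0 [OK], height=0
  node 23: h_left=-1, h_right=-1, diff=0 [OK], height=0
  node 39: h_left=0, h_right=-1, diff=1 [OK], height=1
  node 43: h_left=1, h_right=-1, diff=2 [FAIL (|1--1|=2 > 1)], height=2
  node 15: h_left=-1, h_right=2, diff=3 [FAIL (|-1-2|=3 > 1)], height=3
  node 12: h_left=0, h_right=3, diff=3 [FAIL (|0-3|=3 > 1)], height=4
Node 43 violates the condition: |1 - -1| = 2 > 1.
Result: Not balanced


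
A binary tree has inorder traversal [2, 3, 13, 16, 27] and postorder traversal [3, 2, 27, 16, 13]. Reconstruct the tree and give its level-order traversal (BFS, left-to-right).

Inorder:   [2, 3, 13, 16, 27]
Postorder: [3, 2, 27, 16, 13]
Algorithm: postorder visits root last, so walk postorder right-to-left;
each value is the root of the current inorder slice — split it at that
value, recurse on the right subtree first, then the left.
Recursive splits:
  root=13; inorder splits into left=[2, 3], right=[16, 27]
  root=16; inorder splits into left=[], right=[27]
  root=27; inorder splits into left=[], right=[]
  root=2; inorder splits into left=[], right=[3]
  root=3; inorder splits into left=[], right=[]
Reconstructed level-order: [13, 2, 16, 3, 27]


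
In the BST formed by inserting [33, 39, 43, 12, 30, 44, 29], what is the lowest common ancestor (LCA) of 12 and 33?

Tree insertion order: [33, 39, 43, 12, 30, 44, 29]
Tree (level-order array): [33, 12, 39, None, 30, None, 43, 29, None, None, 44]
In a BST, the LCA of p=12, q=33 is the first node v on the
root-to-leaf path with p <= v <= q (go left if both < v, right if both > v).
Walk from root:
  at 33: 12 <= 33 <= 33, this is the LCA
LCA = 33


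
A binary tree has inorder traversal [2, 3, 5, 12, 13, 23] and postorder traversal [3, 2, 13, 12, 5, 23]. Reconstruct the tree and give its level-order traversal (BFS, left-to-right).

Inorder:   [2, 3, 5, 12, 13, 23]
Postorder: [3, 2, 13, 12, 5, 23]
Algorithm: postorder visits root last, so walk postorder right-to-left;
each value is the root of the current inorder slice — split it at that
value, recurse on the right subtree first, then the left.
Recursive splits:
  root=23; inorder splits into left=[2, 3, 5, 12, 13], right=[]
  root=5; inorder splits into left=[2, 3], right=[12, 13]
  root=12; inorder splits into left=[], right=[13]
  root=13; inorder splits into left=[], right=[]
  root=2; inorder splits into left=[], right=[3]
  root=3; inorder splits into left=[], right=[]
Reconstructed level-order: [23, 5, 2, 12, 3, 13]


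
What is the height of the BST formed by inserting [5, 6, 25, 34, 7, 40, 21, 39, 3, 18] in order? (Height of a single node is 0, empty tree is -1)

Insertion order: [5, 6, 25, 34, 7, 40, 21, 39, 3, 18]
Tree (level-order array): [5, 3, 6, None, None, None, 25, 7, 34, None, 21, None, 40, 18, None, 39]
Compute height bottom-up (empty subtree = -1):
  height(3) = 1 + max(-1, -1) = 0
  height(18) = 1 + max(-1, -1) = 0
  height(21) = 1 + max(0, -1) = 1
  height(7) = 1 + max(-1, 1) = 2
  height(39) = 1 + max(-1, -1) = 0
  height(40) = 1 + max(0, -1) = 1
  height(34) = 1 + max(-1, 1) = 2
  height(25) = 1 + max(2, 2) = 3
  height(6) = 1 + max(-1, 3) = 4
  height(5) = 1 + max(0, 4) = 5
Height = 5


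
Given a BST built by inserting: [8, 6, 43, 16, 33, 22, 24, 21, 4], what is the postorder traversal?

Tree insertion order: [8, 6, 43, 16, 33, 22, 24, 21, 4]
Tree (level-order array): [8, 6, 43, 4, None, 16, None, None, None, None, 33, 22, None, 21, 24]
Postorder traversal: [4, 6, 21, 24, 22, 33, 16, 43, 8]


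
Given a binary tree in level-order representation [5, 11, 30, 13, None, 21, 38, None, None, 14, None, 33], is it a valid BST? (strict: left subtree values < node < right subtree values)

Level-order array: [5, 11, 30, 13, None, 21, 38, None, None, 14, None, 33]
Validate using subtree bounds (lo, hi): at each node, require lo < value < hi,
then recurse left with hi=value and right with lo=value.
Preorder trace (stopping at first violation):
  at node 5 with bounds (-inf, +inf): OK
  at node 11 with bounds (-inf, 5): VIOLATION
Node 11 violates its bound: not (-inf < 11 < 5).
Result: Not a valid BST


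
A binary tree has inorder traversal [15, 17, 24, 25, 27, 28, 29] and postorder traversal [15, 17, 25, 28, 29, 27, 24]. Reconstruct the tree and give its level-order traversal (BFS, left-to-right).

Inorder:   [15, 17, 24, 25, 27, 28, 29]
Postorder: [15, 17, 25, 28, 29, 27, 24]
Algorithm: postorder visits root last, so walk postorder right-to-left;
each value is the root of the current inorder slice — split it at that
value, recurse on the right subtree first, then the left.
Recursive splits:
  root=24; inorder splits into left=[15, 17], right=[25, 27, 28, 29]
  root=27; inorder splits into left=[25], right=[28, 29]
  root=29; inorder splits into left=[28], right=[]
  root=28; inorder splits into left=[], right=[]
  root=25; inorder splits into left=[], right=[]
  root=17; inorder splits into left=[15], right=[]
  root=15; inorder splits into left=[], right=[]
Reconstructed level-order: [24, 17, 27, 15, 25, 29, 28]


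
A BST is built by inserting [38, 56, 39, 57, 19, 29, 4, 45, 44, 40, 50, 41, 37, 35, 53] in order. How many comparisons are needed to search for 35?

Search path for 35: 38 -> 19 -> 29 -> 37 -> 35
Found: True
Comparisons: 5


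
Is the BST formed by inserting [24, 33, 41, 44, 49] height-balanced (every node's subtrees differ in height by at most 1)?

Tree (level-order array): [24, None, 33, None, 41, None, 44, None, 49]
Definition: a tree is height-balanced if, at every node, |h(left) - h(right)| <= 1 (empty subtree has height -1).
Bottom-up per-node check:
  node 49: h_left=-1, h_right=-1, diff=0 [OK], height=0
  node 44: h_left=-1, h_right=0, diff=1 [OK], height=1
  node 41: h_left=-1, h_right=1, diff=2 [FAIL (|-1-1|=2 > 1)], height=2
  node 33: h_left=-1, h_right=2, diff=3 [FAIL (|-1-2|=3 > 1)], height=3
  node 24: h_left=-1, h_right=3, diff=4 [FAIL (|-1-3|=4 > 1)], height=4
Node 41 violates the condition: |-1 - 1| = 2 > 1.
Result: Not balanced


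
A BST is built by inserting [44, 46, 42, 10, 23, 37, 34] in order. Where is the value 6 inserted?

Starting tree (level order): [44, 42, 46, 10, None, None, None, None, 23, None, 37, 34]
Insertion path: 44 -> 42 -> 10
Result: insert 6 as left child of 10
Final tree (level order): [44, 42, 46, 10, None, None, None, 6, 23, None, None, None, 37, 34]


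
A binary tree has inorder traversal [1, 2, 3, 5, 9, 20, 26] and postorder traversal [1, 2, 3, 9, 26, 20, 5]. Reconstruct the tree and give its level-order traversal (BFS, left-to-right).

Inorder:   [1, 2, 3, 5, 9, 20, 26]
Postorder: [1, 2, 3, 9, 26, 20, 5]
Algorithm: postorder visits root last, so walk postorder right-to-left;
each value is the root of the current inorder slice — split it at that
value, recurse on the right subtree first, then the left.
Recursive splits:
  root=5; inorder splits into left=[1, 2, 3], right=[9, 20, 26]
  root=20; inorder splits into left=[9], right=[26]
  root=26; inorder splits into left=[], right=[]
  root=9; inorder splits into left=[], right=[]
  root=3; inorder splits into left=[1, 2], right=[]
  root=2; inorder splits into left=[1], right=[]
  root=1; inorder splits into left=[], right=[]
Reconstructed level-order: [5, 3, 20, 2, 9, 26, 1]


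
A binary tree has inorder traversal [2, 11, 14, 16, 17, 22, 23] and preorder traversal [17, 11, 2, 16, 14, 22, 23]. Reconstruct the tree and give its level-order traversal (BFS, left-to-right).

Inorder:  [2, 11, 14, 16, 17, 22, 23]
Preorder: [17, 11, 2, 16, 14, 22, 23]
Algorithm: preorder visits root first, so consume preorder in order;
for each root, split the current inorder slice at that value into
left-subtree inorder and right-subtree inorder, then recurse.
Recursive splits:
  root=17; inorder splits into left=[2, 11, 14, 16], right=[22, 23]
  root=11; inorder splits into left=[2], right=[14, 16]
  root=2; inorder splits into left=[], right=[]
  root=16; inorder splits into left=[14], right=[]
  root=14; inorder splits into left=[], right=[]
  root=22; inorder splits into left=[], right=[23]
  root=23; inorder splits into left=[], right=[]
Reconstructed level-order: [17, 11, 22, 2, 16, 23, 14]


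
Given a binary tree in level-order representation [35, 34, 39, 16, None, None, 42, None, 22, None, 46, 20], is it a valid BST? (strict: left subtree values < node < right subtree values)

Level-order array: [35, 34, 39, 16, None, None, 42, None, 22, None, 46, 20]
Validate using subtree bounds (lo, hi): at each node, require lo < value < hi,
then recurse left with hi=value and right with lo=value.
Preorder trace (stopping at first violation):
  at node 35 with bounds (-inf, +inf): OK
  at node 34 with bounds (-inf, 35): OK
  at node 16 with bounds (-inf, 34): OK
  at node 22 with bounds (16, 34): OK
  at node 20 with bounds (16, 22): OK
  at node 39 with bounds (35, +inf): OK
  at node 42 with bounds (39, +inf): OK
  at node 46 with bounds (42, +inf): OK
No violation found at any node.
Result: Valid BST


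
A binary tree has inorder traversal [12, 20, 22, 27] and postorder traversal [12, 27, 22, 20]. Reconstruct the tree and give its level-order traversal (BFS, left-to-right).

Inorder:   [12, 20, 22, 27]
Postorder: [12, 27, 22, 20]
Algorithm: postorder visits root last, so walk postorder right-to-left;
each value is the root of the current inorder slice — split it at that
value, recurse on the right subtree first, then the left.
Recursive splits:
  root=20; inorder splits into left=[12], right=[22, 27]
  root=22; inorder splits into left=[], right=[27]
  root=27; inorder splits into left=[], right=[]
  root=12; inorder splits into left=[], right=[]
Reconstructed level-order: [20, 12, 22, 27]


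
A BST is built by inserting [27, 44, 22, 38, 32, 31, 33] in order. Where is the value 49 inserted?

Starting tree (level order): [27, 22, 44, None, None, 38, None, 32, None, 31, 33]
Insertion path: 27 -> 44
Result: insert 49 as right child of 44
Final tree (level order): [27, 22, 44, None, None, 38, 49, 32, None, None, None, 31, 33]


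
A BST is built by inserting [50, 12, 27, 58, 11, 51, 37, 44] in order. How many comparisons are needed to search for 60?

Search path for 60: 50 -> 58
Found: False
Comparisons: 2


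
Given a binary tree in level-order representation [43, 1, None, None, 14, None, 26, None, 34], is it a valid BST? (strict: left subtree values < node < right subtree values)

Level-order array: [43, 1, None, None, 14, None, 26, None, 34]
Validate using subtree bounds (lo, hi): at each node, require lo < value < hi,
then recurse left with hi=value and right with lo=value.
Preorder trace (stopping at first violation):
  at node 43 with bounds (-inf, +inf): OK
  at node 1 with bounds (-inf, 43): OK
  at node 14 with bounds (1, 43): OK
  at node 26 with bounds (14, 43): OK
  at node 34 with bounds (26, 43): OK
No violation found at any node.
Result: Valid BST


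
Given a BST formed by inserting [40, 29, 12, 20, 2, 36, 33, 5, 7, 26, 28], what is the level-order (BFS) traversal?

Tree insertion order: [40, 29, 12, 20, 2, 36, 33, 5, 7, 26, 28]
Tree (level-order array): [40, 29, None, 12, 36, 2, 20, 33, None, None, 5, None, 26, None, None, None, 7, None, 28]
BFS from the root, enqueuing left then right child of each popped node:
  queue [40] -> pop 40, enqueue [29], visited so far: [40]
  queue [29] -> pop 29, enqueue [12, 36], visited so far: [40, 29]
  queue [12, 36] -> pop 12, enqueue [2, 20], visited so far: [40, 29, 12]
  queue [36, 2, 20] -> pop 36, enqueue [33], visited so far: [40, 29, 12, 36]
  queue [2, 20, 33] -> pop 2, enqueue [5], visited so far: [40, 29, 12, 36, 2]
  queue [20, 33, 5] -> pop 20, enqueue [26], visited so far: [40, 29, 12, 36, 2, 20]
  queue [33, 5, 26] -> pop 33, enqueue [none], visited so far: [40, 29, 12, 36, 2, 20, 33]
  queue [5, 26] -> pop 5, enqueue [7], visited so far: [40, 29, 12, 36, 2, 20, 33, 5]
  queue [26, 7] -> pop 26, enqueue [28], visited so far: [40, 29, 12, 36, 2, 20, 33, 5, 26]
  queue [7, 28] -> pop 7, enqueue [none], visited so far: [40, 29, 12, 36, 2, 20, 33, 5, 26, 7]
  queue [28] -> pop 28, enqueue [none], visited so far: [40, 29, 12, 36, 2, 20, 33, 5, 26, 7, 28]
Result: [40, 29, 12, 36, 2, 20, 33, 5, 26, 7, 28]


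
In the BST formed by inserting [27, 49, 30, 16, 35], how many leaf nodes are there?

Tree built from: [27, 49, 30, 16, 35]
Tree (level-order array): [27, 16, 49, None, None, 30, None, None, 35]
Rule: A leaf has 0 children.
Per-node child counts:
  node 27: 2 child(ren)
  node 16: 0 child(ren)
  node 49: 1 child(ren)
  node 30: 1 child(ren)
  node 35: 0 child(ren)
Matching nodes: [16, 35]
Count of leaf nodes: 2


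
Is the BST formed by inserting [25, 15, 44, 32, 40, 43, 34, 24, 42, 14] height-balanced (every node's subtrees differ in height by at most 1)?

Tree (level-order array): [25, 15, 44, 14, 24, 32, None, None, None, None, None, None, 40, 34, 43, None, None, 42]
Definition: a tree is height-balanced if, at every node, |h(left) - h(right)| <= 1 (empty subtree has height -1).
Bottom-up per-node check:
  node 14: h_left=-1, h_right=-1, diff=0 [OK], height=0
  node 24: h_left=-1, h_right=-1, diff=0 [OK], height=0
  node 15: h_left=0, h_right=0, diff=0 [OK], height=1
  node 34: h_left=-1, h_right=-1, diff=0 [OK], height=0
  node 42: h_left=-1, h_right=-1, diff=0 [OK], height=0
  node 43: h_left=0, h_right=-1, diff=1 [OK], height=1
  node 40: h_left=0, h_right=1, diff=1 [OK], height=2
  node 32: h_left=-1, h_right=2, diff=3 [FAIL (|-1-2|=3 > 1)], height=3
  node 44: h_left=3, h_right=-1, diff=4 [FAIL (|3--1|=4 > 1)], height=4
  node 25: h_left=1, h_right=4, diff=3 [FAIL (|1-4|=3 > 1)], height=5
Node 32 violates the condition: |-1 - 2| = 3 > 1.
Result: Not balanced


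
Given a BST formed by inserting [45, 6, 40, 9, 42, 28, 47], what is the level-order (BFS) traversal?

Tree insertion order: [45, 6, 40, 9, 42, 28, 47]
Tree (level-order array): [45, 6, 47, None, 40, None, None, 9, 42, None, 28]
BFS from the root, enqueuing left then right child of each popped node:
  queue [45] -> pop 45, enqueue [6, 47], visited so far: [45]
  queue [6, 47] -> pop 6, enqueue [40], visited so far: [45, 6]
  queue [47, 40] -> pop 47, enqueue [none], visited so far: [45, 6, 47]
  queue [40] -> pop 40, enqueue [9, 42], visited so far: [45, 6, 47, 40]
  queue [9, 42] -> pop 9, enqueue [28], visited so far: [45, 6, 47, 40, 9]
  queue [42, 28] -> pop 42, enqueue [none], visited so far: [45, 6, 47, 40, 9, 42]
  queue [28] -> pop 28, enqueue [none], visited so far: [45, 6, 47, 40, 9, 42, 28]
Result: [45, 6, 47, 40, 9, 42, 28]


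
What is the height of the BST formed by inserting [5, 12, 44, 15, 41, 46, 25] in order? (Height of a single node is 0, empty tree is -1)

Insertion order: [5, 12, 44, 15, 41, 46, 25]
Tree (level-order array): [5, None, 12, None, 44, 15, 46, None, 41, None, None, 25]
Compute height bottom-up (empty subtree = -1):
  height(25) = 1 + max(-1, -1) = 0
  height(41) = 1 + max(0, -1) = 1
  height(15) = 1 + max(-1, 1) = 2
  height(46) = 1 + max(-1, -1) = 0
  height(44) = 1 + max(2, 0) = 3
  height(12) = 1 + max(-1, 3) = 4
  height(5) = 1 + max(-1, 4) = 5
Height = 5


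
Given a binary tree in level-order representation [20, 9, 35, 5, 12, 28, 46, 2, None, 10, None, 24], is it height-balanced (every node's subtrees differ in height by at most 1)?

Tree (level-order array): [20, 9, 35, 5, 12, 28, 46, 2, None, 10, None, 24]
Definition: a tree is height-balanced if, at every node, |h(left) - h(right)| <= 1 (empty subtree has height -1).
Bottom-up per-node check:
  node 2: h_left=-1, h_right=-1, diff=0 [OK], height=0
  node 5: h_left=0, h_right=-1, diff=1 [OK], height=1
  node 10: h_left=-1, h_right=-1, diff=0 [OK], height=0
  node 12: h_left=0, h_right=-1, diff=1 [OK], height=1
  node 9: h_left=1, h_right=1, diff=0 [OK], height=2
  node 24: h_left=-1, h_right=-1, diff=0 [OK], height=0
  node 28: h_left=0, h_right=-1, diff=1 [OK], height=1
  node 46: h_left=-1, h_right=-1, diff=0 [OK], height=0
  node 35: h_left=1, h_right=0, diff=1 [OK], height=2
  node 20: h_left=2, h_right=2, diff=0 [OK], height=3
All nodes satisfy the balance condition.
Result: Balanced


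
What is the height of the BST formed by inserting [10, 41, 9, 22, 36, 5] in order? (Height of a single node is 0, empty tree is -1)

Insertion order: [10, 41, 9, 22, 36, 5]
Tree (level-order array): [10, 9, 41, 5, None, 22, None, None, None, None, 36]
Compute height bottom-up (empty subtree = -1):
  height(5) = 1 + max(-1, -1) = 0
  height(9) = 1 + max(0, -1) = 1
  height(36) = 1 + max(-1, -1) = 0
  height(22) = 1 + max(-1, 0) = 1
  height(41) = 1 + max(1, -1) = 2
  height(10) = 1 + max(1, 2) = 3
Height = 3


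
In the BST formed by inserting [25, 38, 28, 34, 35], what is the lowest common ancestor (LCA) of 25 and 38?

Tree insertion order: [25, 38, 28, 34, 35]
Tree (level-order array): [25, None, 38, 28, None, None, 34, None, 35]
In a BST, the LCA of p=25, q=38 is the first node v on the
root-to-leaf path with p <= v <= q (go left if both < v, right if both > v).
Walk from root:
  at 25: 25 <= 25 <= 38, this is the LCA
LCA = 25


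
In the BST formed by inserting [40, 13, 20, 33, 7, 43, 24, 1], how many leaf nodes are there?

Tree built from: [40, 13, 20, 33, 7, 43, 24, 1]
Tree (level-order array): [40, 13, 43, 7, 20, None, None, 1, None, None, 33, None, None, 24]
Rule: A leaf has 0 children.
Per-node child counts:
  node 40: 2 child(ren)
  node 13: 2 child(ren)
  node 7: 1 child(ren)
  node 1: 0 child(ren)
  node 20: 1 child(ren)
  node 33: 1 child(ren)
  node 24: 0 child(ren)
  node 43: 0 child(ren)
Matching nodes: [1, 24, 43]
Count of leaf nodes: 3


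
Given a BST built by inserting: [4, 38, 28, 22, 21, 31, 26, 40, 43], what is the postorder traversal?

Tree insertion order: [4, 38, 28, 22, 21, 31, 26, 40, 43]
Tree (level-order array): [4, None, 38, 28, 40, 22, 31, None, 43, 21, 26]
Postorder traversal: [21, 26, 22, 31, 28, 43, 40, 38, 4]


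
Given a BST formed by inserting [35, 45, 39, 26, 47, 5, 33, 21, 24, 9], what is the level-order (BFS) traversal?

Tree insertion order: [35, 45, 39, 26, 47, 5, 33, 21, 24, 9]
Tree (level-order array): [35, 26, 45, 5, 33, 39, 47, None, 21, None, None, None, None, None, None, 9, 24]
BFS from the root, enqueuing left then right child of each popped node:
  queue [35] -> pop 35, enqueue [26, 45], visited so far: [35]
  queue [26, 45] -> pop 26, enqueue [5, 33], visited so far: [35, 26]
  queue [45, 5, 33] -> pop 45, enqueue [39, 47], visited so far: [35, 26, 45]
  queue [5, 33, 39, 47] -> pop 5, enqueue [21], visited so far: [35, 26, 45, 5]
  queue [33, 39, 47, 21] -> pop 33, enqueue [none], visited so far: [35, 26, 45, 5, 33]
  queue [39, 47, 21] -> pop 39, enqueue [none], visited so far: [35, 26, 45, 5, 33, 39]
  queue [47, 21] -> pop 47, enqueue [none], visited so far: [35, 26, 45, 5, 33, 39, 47]
  queue [21] -> pop 21, enqueue [9, 24], visited so far: [35, 26, 45, 5, 33, 39, 47, 21]
  queue [9, 24] -> pop 9, enqueue [none], visited so far: [35, 26, 45, 5, 33, 39, 47, 21, 9]
  queue [24] -> pop 24, enqueue [none], visited so far: [35, 26, 45, 5, 33, 39, 47, 21, 9, 24]
Result: [35, 26, 45, 5, 33, 39, 47, 21, 9, 24]


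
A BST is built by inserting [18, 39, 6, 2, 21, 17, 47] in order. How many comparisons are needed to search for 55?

Search path for 55: 18 -> 39 -> 47
Found: False
Comparisons: 3


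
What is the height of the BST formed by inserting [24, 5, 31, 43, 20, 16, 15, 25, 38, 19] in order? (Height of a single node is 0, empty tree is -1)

Insertion order: [24, 5, 31, 43, 20, 16, 15, 25, 38, 19]
Tree (level-order array): [24, 5, 31, None, 20, 25, 43, 16, None, None, None, 38, None, 15, 19]
Compute height bottom-up (empty subtree = -1):
  height(15) = 1 + max(-1, -1) = 0
  height(19) = 1 + max(-1, -1) = 0
  height(16) = 1 + max(0, 0) = 1
  height(20) = 1 + max(1, -1) = 2
  height(5) = 1 + max(-1, 2) = 3
  height(25) = 1 + max(-1, -1) = 0
  height(38) = 1 + max(-1, -1) = 0
  height(43) = 1 + max(0, -1) = 1
  height(31) = 1 + max(0, 1) = 2
  height(24) = 1 + max(3, 2) = 4
Height = 4


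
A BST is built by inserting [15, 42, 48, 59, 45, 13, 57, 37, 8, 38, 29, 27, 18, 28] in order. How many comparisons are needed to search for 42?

Search path for 42: 15 -> 42
Found: True
Comparisons: 2


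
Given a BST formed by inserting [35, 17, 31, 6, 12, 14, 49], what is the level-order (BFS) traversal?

Tree insertion order: [35, 17, 31, 6, 12, 14, 49]
Tree (level-order array): [35, 17, 49, 6, 31, None, None, None, 12, None, None, None, 14]
BFS from the root, enqueuing left then right child of each popped node:
  queue [35] -> pop 35, enqueue [17, 49], visited so far: [35]
  queue [17, 49] -> pop 17, enqueue [6, 31], visited so far: [35, 17]
  queue [49, 6, 31] -> pop 49, enqueue [none], visited so far: [35, 17, 49]
  queue [6, 31] -> pop 6, enqueue [12], visited so far: [35, 17, 49, 6]
  queue [31, 12] -> pop 31, enqueue [none], visited so far: [35, 17, 49, 6, 31]
  queue [12] -> pop 12, enqueue [14], visited so far: [35, 17, 49, 6, 31, 12]
  queue [14] -> pop 14, enqueue [none], visited so far: [35, 17, 49, 6, 31, 12, 14]
Result: [35, 17, 49, 6, 31, 12, 14]


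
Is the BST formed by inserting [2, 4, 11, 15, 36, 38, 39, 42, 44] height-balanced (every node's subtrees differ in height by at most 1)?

Tree (level-order array): [2, None, 4, None, 11, None, 15, None, 36, None, 38, None, 39, None, 42, None, 44]
Definition: a tree is height-balanced if, at every node, |h(left) - h(right)| <= 1 (empty subtree has height -1).
Bottom-up per-node check:
  node 44: h_left=-1, h_right=-1, diff=0 [OK], height=0
  node 42: h_left=-1, h_right=0, diff=1 [OK], height=1
  node 39: h_left=-1, h_right=1, diff=2 [FAIL (|-1-1|=2 > 1)], height=2
  node 38: h_left=-1, h_right=2, diff=3 [FAIL (|-1-2|=3 > 1)], height=3
  node 36: h_left=-1, h_right=3, diff=4 [FAIL (|-1-3|=4 > 1)], height=4
  node 15: h_left=-1, h_right=4, diff=5 [FAIL (|-1-4|=5 > 1)], height=5
  node 11: h_left=-1, h_right=5, diff=6 [FAIL (|-1-5|=6 > 1)], height=6
  node 4: h_left=-1, h_right=6, diff=7 [FAIL (|-1-6|=7 > 1)], height=7
  node 2: h_left=-1, h_right=7, diff=8 [FAIL (|-1-7|=8 > 1)], height=8
Node 39 violates the condition: |-1 - 1| = 2 > 1.
Result: Not balanced


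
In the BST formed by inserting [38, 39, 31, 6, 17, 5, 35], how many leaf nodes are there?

Tree built from: [38, 39, 31, 6, 17, 5, 35]
Tree (level-order array): [38, 31, 39, 6, 35, None, None, 5, 17]
Rule: A leaf has 0 children.
Per-node child counts:
  node 38: 2 child(ren)
  node 31: 2 child(ren)
  node 6: 2 child(ren)
  node 5: 0 child(ren)
  node 17: 0 child(ren)
  node 35: 0 child(ren)
  node 39: 0 child(ren)
Matching nodes: [5, 17, 35, 39]
Count of leaf nodes: 4


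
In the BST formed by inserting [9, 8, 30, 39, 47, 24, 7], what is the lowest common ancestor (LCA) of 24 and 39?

Tree insertion order: [9, 8, 30, 39, 47, 24, 7]
Tree (level-order array): [9, 8, 30, 7, None, 24, 39, None, None, None, None, None, 47]
In a BST, the LCA of p=24, q=39 is the first node v on the
root-to-leaf path with p <= v <= q (go left if both < v, right if both > v).
Walk from root:
  at 9: both 24 and 39 > 9, go right
  at 30: 24 <= 30 <= 39, this is the LCA
LCA = 30


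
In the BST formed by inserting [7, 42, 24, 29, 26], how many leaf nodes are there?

Tree built from: [7, 42, 24, 29, 26]
Tree (level-order array): [7, None, 42, 24, None, None, 29, 26]
Rule: A leaf has 0 children.
Per-node child counts:
  node 7: 1 child(ren)
  node 42: 1 child(ren)
  node 24: 1 child(ren)
  node 29: 1 child(ren)
  node 26: 0 child(ren)
Matching nodes: [26]
Count of leaf nodes: 1


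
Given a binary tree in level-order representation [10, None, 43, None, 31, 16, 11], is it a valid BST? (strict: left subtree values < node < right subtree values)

Level-order array: [10, None, 43, None, 31, 16, 11]
Validate using subtree bounds (lo, hi): at each node, require lo < value < hi,
then recurse left with hi=value and right with lo=value.
Preorder trace (stopping at first violation):
  at node 10 with bounds (-inf, +inf): OK
  at node 43 with bounds (10, +inf): OK
  at node 31 with bounds (43, +inf): VIOLATION
Node 31 violates its bound: not (43 < 31 < +inf).
Result: Not a valid BST


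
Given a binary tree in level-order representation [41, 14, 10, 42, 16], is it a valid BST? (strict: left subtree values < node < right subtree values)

Level-order array: [41, 14, 10, 42, 16]
Validate using subtree bounds (lo, hi): at each node, require lo < value < hi,
then recurse left with hi=value and right with lo=value.
Preorder trace (stopping at first violation):
  at node 41 with bounds (-inf, +inf): OK
  at node 14 with bounds (-inf, 41): OK
  at node 42 with bounds (-inf, 14): VIOLATION
Node 42 violates its bound: not (-inf < 42 < 14).
Result: Not a valid BST


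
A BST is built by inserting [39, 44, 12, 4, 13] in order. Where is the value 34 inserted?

Starting tree (level order): [39, 12, 44, 4, 13]
Insertion path: 39 -> 12 -> 13
Result: insert 34 as right child of 13
Final tree (level order): [39, 12, 44, 4, 13, None, None, None, None, None, 34]


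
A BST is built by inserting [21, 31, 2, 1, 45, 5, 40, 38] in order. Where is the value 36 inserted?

Starting tree (level order): [21, 2, 31, 1, 5, None, 45, None, None, None, None, 40, None, 38]
Insertion path: 21 -> 31 -> 45 -> 40 -> 38
Result: insert 36 as left child of 38
Final tree (level order): [21, 2, 31, 1, 5, None, 45, None, None, None, None, 40, None, 38, None, 36]


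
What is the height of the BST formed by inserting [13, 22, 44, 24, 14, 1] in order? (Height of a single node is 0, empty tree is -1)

Insertion order: [13, 22, 44, 24, 14, 1]
Tree (level-order array): [13, 1, 22, None, None, 14, 44, None, None, 24]
Compute height bottom-up (empty subtree = -1):
  height(1) = 1 + max(-1, -1) = 0
  height(14) = 1 + max(-1, -1) = 0
  height(24) = 1 + max(-1, -1) = 0
  height(44) = 1 + max(0, -1) = 1
  height(22) = 1 + max(0, 1) = 2
  height(13) = 1 + max(0, 2) = 3
Height = 3


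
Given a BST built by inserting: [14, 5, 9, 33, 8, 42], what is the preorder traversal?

Tree insertion order: [14, 5, 9, 33, 8, 42]
Tree (level-order array): [14, 5, 33, None, 9, None, 42, 8]
Preorder traversal: [14, 5, 9, 8, 33, 42]


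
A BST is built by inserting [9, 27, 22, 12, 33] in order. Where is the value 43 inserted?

Starting tree (level order): [9, None, 27, 22, 33, 12]
Insertion path: 9 -> 27 -> 33
Result: insert 43 as right child of 33
Final tree (level order): [9, None, 27, 22, 33, 12, None, None, 43]


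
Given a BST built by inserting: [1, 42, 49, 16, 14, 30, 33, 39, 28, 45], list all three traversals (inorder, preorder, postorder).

Tree insertion order: [1, 42, 49, 16, 14, 30, 33, 39, 28, 45]
Tree (level-order array): [1, None, 42, 16, 49, 14, 30, 45, None, None, None, 28, 33, None, None, None, None, None, 39]
Inorder (L, root, R): [1, 14, 16, 28, 30, 33, 39, 42, 45, 49]
Preorder (root, L, R): [1, 42, 16, 14, 30, 28, 33, 39, 49, 45]
Postorder (L, R, root): [14, 28, 39, 33, 30, 16, 45, 49, 42, 1]


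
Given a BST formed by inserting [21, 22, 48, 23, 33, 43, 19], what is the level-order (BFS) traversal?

Tree insertion order: [21, 22, 48, 23, 33, 43, 19]
Tree (level-order array): [21, 19, 22, None, None, None, 48, 23, None, None, 33, None, 43]
BFS from the root, enqueuing left then right child of each popped node:
  queue [21] -> pop 21, enqueue [19, 22], visited so far: [21]
  queue [19, 22] -> pop 19, enqueue [none], visited so far: [21, 19]
  queue [22] -> pop 22, enqueue [48], visited so far: [21, 19, 22]
  queue [48] -> pop 48, enqueue [23], visited so far: [21, 19, 22, 48]
  queue [23] -> pop 23, enqueue [33], visited so far: [21, 19, 22, 48, 23]
  queue [33] -> pop 33, enqueue [43], visited so far: [21, 19, 22, 48, 23, 33]
  queue [43] -> pop 43, enqueue [none], visited so far: [21, 19, 22, 48, 23, 33, 43]
Result: [21, 19, 22, 48, 23, 33, 43]


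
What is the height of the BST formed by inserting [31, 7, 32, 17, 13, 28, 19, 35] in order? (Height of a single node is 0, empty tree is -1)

Insertion order: [31, 7, 32, 17, 13, 28, 19, 35]
Tree (level-order array): [31, 7, 32, None, 17, None, 35, 13, 28, None, None, None, None, 19]
Compute height bottom-up (empty subtree = -1):
  height(13) = 1 + max(-1, -1) = 0
  height(19) = 1 + max(-1, -1) = 0
  height(28) = 1 + max(0, -1) = 1
  height(17) = 1 + max(0, 1) = 2
  height(7) = 1 + max(-1, 2) = 3
  height(35) = 1 + max(-1, -1) = 0
  height(32) = 1 + max(-1, 0) = 1
  height(31) = 1 + max(3, 1) = 4
Height = 4


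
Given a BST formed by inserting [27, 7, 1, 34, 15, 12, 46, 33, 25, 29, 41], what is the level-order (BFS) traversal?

Tree insertion order: [27, 7, 1, 34, 15, 12, 46, 33, 25, 29, 41]
Tree (level-order array): [27, 7, 34, 1, 15, 33, 46, None, None, 12, 25, 29, None, 41]
BFS from the root, enqueuing left then right child of each popped node:
  queue [27] -> pop 27, enqueue [7, 34], visited so far: [27]
  queue [7, 34] -> pop 7, enqueue [1, 15], visited so far: [27, 7]
  queue [34, 1, 15] -> pop 34, enqueue [33, 46], visited so far: [27, 7, 34]
  queue [1, 15, 33, 46] -> pop 1, enqueue [none], visited so far: [27, 7, 34, 1]
  queue [15, 33, 46] -> pop 15, enqueue [12, 25], visited so far: [27, 7, 34, 1, 15]
  queue [33, 46, 12, 25] -> pop 33, enqueue [29], visited so far: [27, 7, 34, 1, 15, 33]
  queue [46, 12, 25, 29] -> pop 46, enqueue [41], visited so far: [27, 7, 34, 1, 15, 33, 46]
  queue [12, 25, 29, 41] -> pop 12, enqueue [none], visited so far: [27, 7, 34, 1, 15, 33, 46, 12]
  queue [25, 29, 41] -> pop 25, enqueue [none], visited so far: [27, 7, 34, 1, 15, 33, 46, 12, 25]
  queue [29, 41] -> pop 29, enqueue [none], visited so far: [27, 7, 34, 1, 15, 33, 46, 12, 25, 29]
  queue [41] -> pop 41, enqueue [none], visited so far: [27, 7, 34, 1, 15, 33, 46, 12, 25, 29, 41]
Result: [27, 7, 34, 1, 15, 33, 46, 12, 25, 29, 41]


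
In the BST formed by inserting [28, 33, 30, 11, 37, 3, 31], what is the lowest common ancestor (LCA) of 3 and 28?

Tree insertion order: [28, 33, 30, 11, 37, 3, 31]
Tree (level-order array): [28, 11, 33, 3, None, 30, 37, None, None, None, 31]
In a BST, the LCA of p=3, q=28 is the first node v on the
root-to-leaf path with p <= v <= q (go left if both < v, right if both > v).
Walk from root:
  at 28: 3 <= 28 <= 28, this is the LCA
LCA = 28


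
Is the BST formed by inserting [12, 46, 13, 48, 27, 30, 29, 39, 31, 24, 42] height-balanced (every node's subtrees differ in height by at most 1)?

Tree (level-order array): [12, None, 46, 13, 48, None, 27, None, None, 24, 30, None, None, 29, 39, None, None, 31, 42]
Definition: a tree is height-balanced if, at every node, |h(left) - h(right)| <= 1 (empty subtree has height -1).
Bottom-up per-node check:
  node 24: h_left=-1, h_right=-1, diff=0 [OK], height=0
  node 29: h_left=-1, h_right=-1, diff=0 [OK], height=0
  node 31: h_left=-1, h_right=-1, diff=0 [OK], height=0
  node 42: h_left=-1, h_right=-1, diff=0 [OK], height=0
  node 39: h_left=0, h_right=0, diff=0 [OK], height=1
  node 30: h_left=0, h_right=1, diff=1 [OK], height=2
  node 27: h_left=0, h_right=2, diff=2 [FAIL (|0-2|=2 > 1)], height=3
  node 13: h_left=-1, h_right=3, diff=4 [FAIL (|-1-3|=4 > 1)], height=4
  node 48: h_left=-1, h_right=-1, diff=0 [OK], height=0
  node 46: h_left=4, h_right=0, diff=4 [FAIL (|4-0|=4 > 1)], height=5
  node 12: h_left=-1, h_right=5, diff=6 [FAIL (|-1-5|=6 > 1)], height=6
Node 27 violates the condition: |0 - 2| = 2 > 1.
Result: Not balanced


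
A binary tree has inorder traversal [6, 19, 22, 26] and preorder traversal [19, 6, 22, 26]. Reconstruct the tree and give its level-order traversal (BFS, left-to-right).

Inorder:  [6, 19, 22, 26]
Preorder: [19, 6, 22, 26]
Algorithm: preorder visits root first, so consume preorder in order;
for each root, split the current inorder slice at that value into
left-subtree inorder and right-subtree inorder, then recurse.
Recursive splits:
  root=19; inorder splits into left=[6], right=[22, 26]
  root=6; inorder splits into left=[], right=[]
  root=22; inorder splits into left=[], right=[26]
  root=26; inorder splits into left=[], right=[]
Reconstructed level-order: [19, 6, 22, 26]


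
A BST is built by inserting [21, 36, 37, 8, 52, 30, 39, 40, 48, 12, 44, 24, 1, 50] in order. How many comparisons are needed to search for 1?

Search path for 1: 21 -> 8 -> 1
Found: True
Comparisons: 3


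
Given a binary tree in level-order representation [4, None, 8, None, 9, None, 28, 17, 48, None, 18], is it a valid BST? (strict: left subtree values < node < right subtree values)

Level-order array: [4, None, 8, None, 9, None, 28, 17, 48, None, 18]
Validate using subtree bounds (lo, hi): at each node, require lo < value < hi,
then recurse left with hi=value and right with lo=value.
Preorder trace (stopping at first violation):
  at node 4 with bounds (-inf, +inf): OK
  at node 8 with bounds (4, +inf): OK
  at node 9 with bounds (8, +inf): OK
  at node 28 with bounds (9, +inf): OK
  at node 17 with bounds (9, 28): OK
  at node 18 with bounds (17, 28): OK
  at node 48 with bounds (28, +inf): OK
No violation found at any node.
Result: Valid BST


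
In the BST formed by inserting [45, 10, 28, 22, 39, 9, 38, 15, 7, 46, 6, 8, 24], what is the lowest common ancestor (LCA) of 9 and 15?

Tree insertion order: [45, 10, 28, 22, 39, 9, 38, 15, 7, 46, 6, 8, 24]
Tree (level-order array): [45, 10, 46, 9, 28, None, None, 7, None, 22, 39, 6, 8, 15, 24, 38]
In a BST, the LCA of p=9, q=15 is the first node v on the
root-to-leaf path with p <= v <= q (go left if both < v, right if both > v).
Walk from root:
  at 45: both 9 and 15 < 45, go left
  at 10: 9 <= 10 <= 15, this is the LCA
LCA = 10


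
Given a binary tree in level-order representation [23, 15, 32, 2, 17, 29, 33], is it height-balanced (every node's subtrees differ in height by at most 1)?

Tree (level-order array): [23, 15, 32, 2, 17, 29, 33]
Definition: a tree is height-balanced if, at every node, |h(left) - h(right)| <= 1 (empty subtree has height -1).
Bottom-up per-node check:
  node 2: h_left=-1, h_right=-1, diff=0 [OK], height=0
  node 17: h_left=-1, h_right=-1, diff=0 [OK], height=0
  node 15: h_left=0, h_right=0, diff=0 [OK], height=1
  node 29: h_left=-1, h_right=-1, diff=0 [OK], height=0
  node 33: h_left=-1, h_right=-1, diff=0 [OK], height=0
  node 32: h_left=0, h_right=0, diff=0 [OK], height=1
  node 23: h_left=1, h_right=1, diff=0 [OK], height=2
All nodes satisfy the balance condition.
Result: Balanced


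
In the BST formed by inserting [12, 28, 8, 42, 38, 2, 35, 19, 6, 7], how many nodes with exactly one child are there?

Tree built from: [12, 28, 8, 42, 38, 2, 35, 19, 6, 7]
Tree (level-order array): [12, 8, 28, 2, None, 19, 42, None, 6, None, None, 38, None, None, 7, 35]
Rule: These are nodes with exactly 1 non-null child.
Per-node child counts:
  node 12: 2 child(ren)
  node 8: 1 child(ren)
  node 2: 1 child(ren)
  node 6: 1 child(ren)
  node 7: 0 child(ren)
  node 28: 2 child(ren)
  node 19: 0 child(ren)
  node 42: 1 child(ren)
  node 38: 1 child(ren)
  node 35: 0 child(ren)
Matching nodes: [8, 2, 6, 42, 38]
Count of nodes with exactly one child: 5


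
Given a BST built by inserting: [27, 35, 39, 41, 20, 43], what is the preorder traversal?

Tree insertion order: [27, 35, 39, 41, 20, 43]
Tree (level-order array): [27, 20, 35, None, None, None, 39, None, 41, None, 43]
Preorder traversal: [27, 20, 35, 39, 41, 43]


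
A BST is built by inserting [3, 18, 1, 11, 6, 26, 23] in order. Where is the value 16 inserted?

Starting tree (level order): [3, 1, 18, None, None, 11, 26, 6, None, 23]
Insertion path: 3 -> 18 -> 11
Result: insert 16 as right child of 11
Final tree (level order): [3, 1, 18, None, None, 11, 26, 6, 16, 23]


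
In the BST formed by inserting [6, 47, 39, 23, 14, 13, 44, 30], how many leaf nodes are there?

Tree built from: [6, 47, 39, 23, 14, 13, 44, 30]
Tree (level-order array): [6, None, 47, 39, None, 23, 44, 14, 30, None, None, 13]
Rule: A leaf has 0 children.
Per-node child counts:
  node 6: 1 child(ren)
  node 47: 1 child(ren)
  node 39: 2 child(ren)
  node 23: 2 child(ren)
  node 14: 1 child(ren)
  node 13: 0 child(ren)
  node 30: 0 child(ren)
  node 44: 0 child(ren)
Matching nodes: [13, 30, 44]
Count of leaf nodes: 3


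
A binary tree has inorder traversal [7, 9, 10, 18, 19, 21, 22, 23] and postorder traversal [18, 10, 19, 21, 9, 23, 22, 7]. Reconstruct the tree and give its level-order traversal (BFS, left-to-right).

Inorder:   [7, 9, 10, 18, 19, 21, 22, 23]
Postorder: [18, 10, 19, 21, 9, 23, 22, 7]
Algorithm: postorder visits root last, so walk postorder right-to-left;
each value is the root of the current inorder slice — split it at that
value, recurse on the right subtree first, then the left.
Recursive splits:
  root=7; inorder splits into left=[], right=[9, 10, 18, 19, 21, 22, 23]
  root=22; inorder splits into left=[9, 10, 18, 19, 21], right=[23]
  root=23; inorder splits into left=[], right=[]
  root=9; inorder splits into left=[], right=[10, 18, 19, 21]
  root=21; inorder splits into left=[10, 18, 19], right=[]
  root=19; inorder splits into left=[10, 18], right=[]
  root=10; inorder splits into left=[], right=[18]
  root=18; inorder splits into left=[], right=[]
Reconstructed level-order: [7, 22, 9, 23, 21, 19, 10, 18]


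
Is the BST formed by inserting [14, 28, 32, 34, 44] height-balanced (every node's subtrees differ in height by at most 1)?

Tree (level-order array): [14, None, 28, None, 32, None, 34, None, 44]
Definition: a tree is height-balanced if, at every node, |h(left) - h(right)| <= 1 (empty subtree has height -1).
Bottom-up per-node check:
  node 44: h_left=-1, h_right=-1, diff=0 [OK], height=0
  node 34: h_left=-1, h_right=0, diff=1 [OK], height=1
  node 32: h_left=-1, h_right=1, diff=2 [FAIL (|-1-1|=2 > 1)], height=2
  node 28: h_left=-1, h_right=2, diff=3 [FAIL (|-1-2|=3 > 1)], height=3
  node 14: h_left=-1, h_right=3, diff=4 [FAIL (|-1-3|=4 > 1)], height=4
Node 32 violates the condition: |-1 - 1| = 2 > 1.
Result: Not balanced
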